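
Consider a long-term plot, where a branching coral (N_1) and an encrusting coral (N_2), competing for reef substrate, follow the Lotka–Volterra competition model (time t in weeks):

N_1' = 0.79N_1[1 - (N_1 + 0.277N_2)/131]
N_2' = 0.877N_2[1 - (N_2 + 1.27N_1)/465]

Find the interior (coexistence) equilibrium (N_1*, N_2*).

N_1* ≈ 3.39, N_2* ≈ 461

Setting both brackets to zero gives the nullclines N_1 + 0.277N_2 = 131 and 1.27N_1 + N_2 = 465.
Substituting N_2 = 465 - 1.27N_1 into the first: N_1(1 - 0.277·1.27) = 131 - 0.277·465.
So N_1* = 2.19/0.648 = 3.39, and then N_2* = 465 - 1.27·3.39 = 461.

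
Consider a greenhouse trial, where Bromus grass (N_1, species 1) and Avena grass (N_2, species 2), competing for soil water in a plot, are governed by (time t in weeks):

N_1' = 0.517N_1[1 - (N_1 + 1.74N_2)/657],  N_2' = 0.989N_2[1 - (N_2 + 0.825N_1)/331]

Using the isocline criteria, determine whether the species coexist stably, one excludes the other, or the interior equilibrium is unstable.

species 1 excludes species 2

Compare the nullcline intercepts: K1/α12 = 657/1.74 = 378 > K2 = 331; K2/α21 = 331/0.825 = 401 < K1 = 657.
Since the inequalities point opposite ways, species 1 can invade but species 2 cannot.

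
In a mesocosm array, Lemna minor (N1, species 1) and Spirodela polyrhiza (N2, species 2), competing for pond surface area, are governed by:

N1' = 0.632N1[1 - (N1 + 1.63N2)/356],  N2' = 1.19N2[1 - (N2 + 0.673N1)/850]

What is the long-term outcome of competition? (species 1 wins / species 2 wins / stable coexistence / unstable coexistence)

species 2 excludes species 1

Compare the nullcline intercepts: K1/α12 = 356/1.63 = 218 < K2 = 850; K2/α21 = 850/0.673 = 1260 > K1 = 356.
Since the inequalities point opposite ways, species 2 can invade but species 1 cannot.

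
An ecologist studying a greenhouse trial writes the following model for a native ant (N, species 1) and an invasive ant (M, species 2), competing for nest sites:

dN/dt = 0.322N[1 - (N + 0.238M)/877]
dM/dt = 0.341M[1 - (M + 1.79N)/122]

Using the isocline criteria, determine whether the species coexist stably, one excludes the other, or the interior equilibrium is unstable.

Compare the nullcline intercepts: K1/α12 = 877/0.238 = 3680 > K2 = 122; K2/α21 = 122/1.79 = 68.2 < K1 = 877.
Since the inequalities point opposite ways, species 1 can invade but species 2 cannot.

species 1 excludes species 2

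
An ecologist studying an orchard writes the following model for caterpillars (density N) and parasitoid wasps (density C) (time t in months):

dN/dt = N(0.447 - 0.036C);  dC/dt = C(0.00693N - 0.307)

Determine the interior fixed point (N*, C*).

Set dC/dt = 0 with C > 0: 0.00693N - 0.307 = 0, so N* = 0.307/0.00693 = 44.3.
Set dN/dt = 0 with N > 0: 0.447 - 0.036C = 0, so C* = 0.447/0.036 = 12.4.

N* ≈ 44.3, C* ≈ 12.4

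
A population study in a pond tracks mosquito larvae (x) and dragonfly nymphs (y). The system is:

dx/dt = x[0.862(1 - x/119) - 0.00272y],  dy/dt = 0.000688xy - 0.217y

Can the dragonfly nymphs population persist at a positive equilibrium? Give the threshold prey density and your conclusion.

The predator equation gives dy/dt > 0 only when x > 0.217/0.000688 = 315.
Without the predator, x → K = 119. Since 119 < 315, the predator cannot invade.

Threshold x = 315; K < 315, so no, the predator goes extinct.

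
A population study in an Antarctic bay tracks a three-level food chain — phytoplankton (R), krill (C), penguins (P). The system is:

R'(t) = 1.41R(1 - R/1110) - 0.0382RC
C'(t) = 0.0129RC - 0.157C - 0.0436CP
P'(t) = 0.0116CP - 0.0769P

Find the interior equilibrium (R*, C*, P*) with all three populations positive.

R* ≈ 911, C* ≈ 6.63, P* ≈ 266

From dP/dt = 0: 0.0116C* = 0.0769, so C* = 6.63.
From dR/dt = 0: 1.41(1 - R*/1110) = 0.0382·6.63, giving R* = 1110·(1 - 0.18) = 911.
From dC/dt = 0: 0.0129·911 - 0.157 = 0.0436P*, so P* = 11.6/0.0436 = 266.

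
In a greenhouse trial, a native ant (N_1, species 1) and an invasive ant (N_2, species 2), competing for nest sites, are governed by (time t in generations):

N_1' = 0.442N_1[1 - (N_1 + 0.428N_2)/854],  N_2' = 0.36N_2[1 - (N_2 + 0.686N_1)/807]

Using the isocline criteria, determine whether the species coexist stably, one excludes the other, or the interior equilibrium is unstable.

Compare the nullcline intercepts: K1/α12 = 854/0.428 = 2000 > K2 = 807; K2/α21 = 807/0.686 = 1180 > K1 = 854.
Since both inequalities hold, each species can invade when rare, so the interior equilibrium is stable.

stable coexistence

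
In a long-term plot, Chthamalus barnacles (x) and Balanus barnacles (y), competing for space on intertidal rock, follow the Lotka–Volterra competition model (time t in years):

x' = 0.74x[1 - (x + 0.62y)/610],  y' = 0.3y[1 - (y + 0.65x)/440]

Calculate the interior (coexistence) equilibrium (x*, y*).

Setting both brackets to zero gives the nullclines x + 0.62y = 610 and 0.65x + y = 440.
Substituting y = 440 - 0.65x into the first: x(1 - 0.62·0.65) = 610 - 0.62·440.
So x* = 337/0.597 = 565, and then y* = 440 - 0.65·565 = 72.9.

x* ≈ 565, y* ≈ 72.9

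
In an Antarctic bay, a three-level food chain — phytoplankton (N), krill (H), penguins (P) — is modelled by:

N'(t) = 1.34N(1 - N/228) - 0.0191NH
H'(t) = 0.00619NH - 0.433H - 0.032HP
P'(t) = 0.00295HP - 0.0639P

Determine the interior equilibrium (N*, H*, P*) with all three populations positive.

N* ≈ 158, H* ≈ 21.7, P* ≈ 17

From dP/dt = 0: 0.00295H* = 0.0639, so H* = 21.7.
From dN/dt = 0: 1.34(1 - N*/228) = 0.0191·21.7, giving N* = 228·(1 - 0.309) = 158.
From dH/dt = 0: 0.00619·158 - 0.433 = 0.032P*, so P* = 0.543/0.032 = 17.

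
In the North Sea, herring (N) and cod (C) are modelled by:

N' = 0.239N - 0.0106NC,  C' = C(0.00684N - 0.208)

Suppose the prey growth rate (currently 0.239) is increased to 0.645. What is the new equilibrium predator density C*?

C* ≈ 60.8

At the interior fixed point, setting dN/dt = 0 with N > 0 fixes C* = (prey growth rate)/(NC coefficient) — independent of the other coefficients.
With the change, C* = 0.645/0.0106 = 60.8; it rises from 22.5.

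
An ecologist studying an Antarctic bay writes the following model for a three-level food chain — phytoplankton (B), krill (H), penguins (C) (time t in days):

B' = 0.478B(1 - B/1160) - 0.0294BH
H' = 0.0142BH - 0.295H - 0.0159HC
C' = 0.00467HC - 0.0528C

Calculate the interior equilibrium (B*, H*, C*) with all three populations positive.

From dC/dt = 0: 0.00467H* = 0.0528, so H* = 11.3.
From dB/dt = 0: 0.478(1 - B*/1160) = 0.0294·11.3, giving B* = 1160·(1 - 0.695) = 353.
From dH/dt = 0: 0.0142·353 - 0.295 = 0.0159C*, so C* = 4.72/0.0159 = 297.

B* ≈ 353, H* ≈ 11.3, C* ≈ 297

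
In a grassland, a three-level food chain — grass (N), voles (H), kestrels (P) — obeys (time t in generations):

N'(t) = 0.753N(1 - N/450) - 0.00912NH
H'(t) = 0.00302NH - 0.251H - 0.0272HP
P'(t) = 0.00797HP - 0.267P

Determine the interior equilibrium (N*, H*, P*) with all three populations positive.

From dP/dt = 0: 0.00797H* = 0.267, so H* = 33.5.
From dN/dt = 0: 0.753(1 - N*/450) = 0.00912·33.5, giving N* = 450·(1 - 0.406) = 267.
From dH/dt = 0: 0.00302·267 - 0.251 = 0.0272P*, so P* = 0.557/0.0272 = 20.5.

N* ≈ 267, H* ≈ 33.5, P* ≈ 20.5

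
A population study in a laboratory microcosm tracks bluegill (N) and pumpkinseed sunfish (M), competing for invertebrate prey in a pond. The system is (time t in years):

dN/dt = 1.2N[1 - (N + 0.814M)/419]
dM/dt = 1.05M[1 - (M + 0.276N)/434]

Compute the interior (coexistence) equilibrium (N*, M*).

Setting both brackets to zero gives the nullclines N + 0.814M = 419 and 0.276N + M = 434.
Substituting M = 434 - 0.276N into the first: N(1 - 0.814·0.276) = 419 - 0.814·434.
So N* = 65.7/0.775 = 84.8, and then M* = 434 - 0.276·84.8 = 411.

N* ≈ 84.8, M* ≈ 411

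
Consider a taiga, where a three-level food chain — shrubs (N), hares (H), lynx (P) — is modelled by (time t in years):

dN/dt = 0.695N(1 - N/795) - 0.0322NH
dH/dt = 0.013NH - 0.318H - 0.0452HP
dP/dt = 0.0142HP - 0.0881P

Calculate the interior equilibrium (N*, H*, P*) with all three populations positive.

N* ≈ 566, H* ≈ 6.2, P* ≈ 156

From dP/dt = 0: 0.0142H* = 0.0881, so H* = 6.2.
From dN/dt = 0: 0.695(1 - N*/795) = 0.0322·6.2, giving N* = 795·(1 - 0.287) = 566.
From dH/dt = 0: 0.013·566 - 0.318 = 0.0452P*, so P* = 7.05/0.0452 = 156.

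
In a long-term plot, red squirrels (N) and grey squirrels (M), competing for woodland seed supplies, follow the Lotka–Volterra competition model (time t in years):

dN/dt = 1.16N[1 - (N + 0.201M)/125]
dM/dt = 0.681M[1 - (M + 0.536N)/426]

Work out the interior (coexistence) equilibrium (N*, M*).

N* ≈ 44.1, M* ≈ 402

Setting both brackets to zero gives the nullclines N + 0.201M = 125 and 0.536N + M = 426.
Substituting M = 426 - 0.536N into the first: N(1 - 0.201·0.536) = 125 - 0.201·426.
So N* = 39.4/0.892 = 44.1, and then M* = 426 - 0.536·44.1 = 402.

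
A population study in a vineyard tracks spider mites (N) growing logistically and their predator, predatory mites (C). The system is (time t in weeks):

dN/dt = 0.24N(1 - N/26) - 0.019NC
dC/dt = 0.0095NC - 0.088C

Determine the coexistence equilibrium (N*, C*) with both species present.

From dC/dt = 0 with C > 0: 0.0095N* = 0.088, so N* = 9.26.
Substitute into dN/dt = 0: 0.24(1 - 9.26/26) = 0.019C*.
The bracket is 0.644, giving C* = 0.154/0.019 = 8.13.

N* ≈ 9.26, C* ≈ 8.13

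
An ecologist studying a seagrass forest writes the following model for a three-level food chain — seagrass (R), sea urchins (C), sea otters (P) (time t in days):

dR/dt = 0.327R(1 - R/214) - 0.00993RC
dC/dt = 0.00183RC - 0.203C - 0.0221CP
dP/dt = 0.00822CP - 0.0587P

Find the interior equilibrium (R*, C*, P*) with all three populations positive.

R* ≈ 168, C* ≈ 7.14, P* ≈ 4.69

From dP/dt = 0: 0.00822C* = 0.0587, so C* = 7.14.
From dR/dt = 0: 0.327(1 - R*/214) = 0.00993·7.14, giving R* = 214·(1 - 0.217) = 168.
From dC/dt = 0: 0.00183·168 - 0.203 = 0.0221P*, so P* = 0.104/0.0221 = 4.69.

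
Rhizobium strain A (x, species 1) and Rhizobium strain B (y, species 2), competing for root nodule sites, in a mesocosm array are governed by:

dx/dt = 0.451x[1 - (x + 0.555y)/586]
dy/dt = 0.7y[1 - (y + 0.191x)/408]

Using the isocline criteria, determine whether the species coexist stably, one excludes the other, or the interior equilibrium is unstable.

Compare the nullcline intercepts: K1/α12 = 586/0.555 = 1060 > K2 = 408; K2/α21 = 408/0.191 = 2140 > K1 = 586.
Since both inequalities hold, each species can invade when rare, so the interior equilibrium is stable.

stable coexistence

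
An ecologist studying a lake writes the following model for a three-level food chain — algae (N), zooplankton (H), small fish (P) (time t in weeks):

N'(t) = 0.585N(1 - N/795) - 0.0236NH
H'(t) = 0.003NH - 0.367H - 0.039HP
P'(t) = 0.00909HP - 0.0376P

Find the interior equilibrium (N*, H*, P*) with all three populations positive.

N* ≈ 662, H* ≈ 4.14, P* ≈ 41.5

From dP/dt = 0: 0.00909H* = 0.0376, so H* = 4.14.
From dN/dt = 0: 0.585(1 - N*/795) = 0.0236·4.14, giving N* = 795·(1 - 0.167) = 662.
From dH/dt = 0: 0.003·662 - 0.367 = 0.039P*, so P* = 1.62/0.039 = 41.5.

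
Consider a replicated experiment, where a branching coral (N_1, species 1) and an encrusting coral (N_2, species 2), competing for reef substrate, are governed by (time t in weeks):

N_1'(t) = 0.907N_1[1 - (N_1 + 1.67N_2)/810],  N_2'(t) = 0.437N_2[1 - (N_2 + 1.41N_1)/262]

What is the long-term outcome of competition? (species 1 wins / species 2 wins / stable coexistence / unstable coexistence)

species 1 excludes species 2

Compare the nullcline intercepts: K1/α12 = 810/1.67 = 485 > K2 = 262; K2/α21 = 262/1.41 = 186 < K1 = 810.
Since the inequalities point opposite ways, species 1 can invade but species 2 cannot.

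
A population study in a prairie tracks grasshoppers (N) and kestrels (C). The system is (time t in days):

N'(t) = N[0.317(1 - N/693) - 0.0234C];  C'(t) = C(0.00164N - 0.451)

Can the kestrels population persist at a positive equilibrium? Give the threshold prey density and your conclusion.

The predator equation gives dC/dt > 0 only when N > 0.451/0.00164 = 275.
Without the predator, N → K = 693. Since 693 > 275, the predator can invade and persist.

Threshold N = 275; K > 275, so yes, the predator persists.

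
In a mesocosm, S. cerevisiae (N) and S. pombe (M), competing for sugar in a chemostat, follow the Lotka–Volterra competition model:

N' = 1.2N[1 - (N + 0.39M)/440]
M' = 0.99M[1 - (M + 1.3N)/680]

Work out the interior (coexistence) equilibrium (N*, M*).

N* ≈ 355, M* ≈ 219

Setting both brackets to zero gives the nullclines N + 0.39M = 440 and 1.3N + M = 680.
Substituting M = 680 - 1.3N into the first: N(1 - 0.39·1.3) = 440 - 0.39·680.
So N* = 175/0.493 = 355, and then M* = 680 - 1.3·355 = 219.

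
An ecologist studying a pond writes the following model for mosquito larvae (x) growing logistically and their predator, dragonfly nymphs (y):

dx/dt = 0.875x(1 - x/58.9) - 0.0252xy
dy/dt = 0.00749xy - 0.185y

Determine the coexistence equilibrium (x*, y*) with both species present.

From dy/dt = 0 with y > 0: 0.00749x* = 0.185, so x* = 24.7.
Substitute into dx/dt = 0: 0.875(1 - 24.7/58.9) = 0.0252y*.
The bracket is 0.581, giving y* = 0.508/0.0252 = 20.2.

x* ≈ 24.7, y* ≈ 20.2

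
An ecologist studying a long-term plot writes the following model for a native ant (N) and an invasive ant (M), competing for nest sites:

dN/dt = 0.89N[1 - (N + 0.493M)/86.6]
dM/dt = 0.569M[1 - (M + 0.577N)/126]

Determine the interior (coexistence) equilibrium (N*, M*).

N* ≈ 34.2, M* ≈ 106

Setting both brackets to zero gives the nullclines N + 0.493M = 86.6 and 0.577N + M = 126.
Substituting M = 126 - 0.577N into the first: N(1 - 0.493·0.577) = 86.6 - 0.493·126.
So N* = 24.5/0.716 = 34.2, and then M* = 126 - 0.577·34.2 = 106.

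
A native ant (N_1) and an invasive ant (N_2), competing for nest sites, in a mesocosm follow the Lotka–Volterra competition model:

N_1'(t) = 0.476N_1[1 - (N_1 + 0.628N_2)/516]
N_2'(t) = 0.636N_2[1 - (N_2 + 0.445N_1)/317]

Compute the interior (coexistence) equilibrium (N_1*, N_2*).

Setting both brackets to zero gives the nullclines N_1 + 0.628N_2 = 516 and 0.445N_1 + N_2 = 317.
Substituting N_2 = 317 - 0.445N_1 into the first: N_1(1 - 0.628·0.445) = 516 - 0.628·317.
So N_1* = 317/0.721 = 440, and then N_2* = 317 - 0.445·440 = 121.

N_1* ≈ 440, N_2* ≈ 121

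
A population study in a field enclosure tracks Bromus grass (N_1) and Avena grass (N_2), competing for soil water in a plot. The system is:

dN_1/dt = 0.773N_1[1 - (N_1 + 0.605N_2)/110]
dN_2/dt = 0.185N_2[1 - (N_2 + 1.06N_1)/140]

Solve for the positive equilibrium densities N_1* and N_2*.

N_1* ≈ 70.5, N_2* ≈ 65.2

Setting both brackets to zero gives the nullclines N_1 + 0.605N_2 = 110 and 1.06N_1 + N_2 = 140.
Substituting N_2 = 140 - 1.06N_1 into the first: N_1(1 - 0.605·1.06) = 110 - 0.605·140.
So N_1* = 25.3/0.359 = 70.5, and then N_2* = 140 - 1.06·70.5 = 65.2.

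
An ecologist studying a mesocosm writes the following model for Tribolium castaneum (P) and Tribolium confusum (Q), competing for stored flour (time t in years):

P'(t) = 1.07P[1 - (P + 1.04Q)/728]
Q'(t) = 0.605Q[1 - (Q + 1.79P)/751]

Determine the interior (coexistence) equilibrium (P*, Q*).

P* ≈ 61.6, Q* ≈ 641

Setting both brackets to zero gives the nullclines P + 1.04Q = 728 and 1.79P + Q = 751.
Substituting Q = 751 - 1.79P into the first: P(1 - 1.04·1.79) = 728 - 1.04·751.
So P* = -53/-0.862 = 61.6, and then Q* = 751 - 1.79·61.6 = 641.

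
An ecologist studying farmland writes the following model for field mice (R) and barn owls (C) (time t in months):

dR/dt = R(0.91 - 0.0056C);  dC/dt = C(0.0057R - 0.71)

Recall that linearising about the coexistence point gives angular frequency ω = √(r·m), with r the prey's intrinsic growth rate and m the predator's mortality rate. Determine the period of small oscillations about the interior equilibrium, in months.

Here r = 0.91 and m = 0.71, so r·m = 0.646.
ω = √0.646 = 0.804 per month, hence T = 2π/ω ≈ 7.82 months.

T ≈ 7.82 months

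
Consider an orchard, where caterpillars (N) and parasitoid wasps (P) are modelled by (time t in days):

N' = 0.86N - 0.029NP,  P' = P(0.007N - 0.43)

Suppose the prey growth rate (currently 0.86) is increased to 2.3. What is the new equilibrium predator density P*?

At the interior fixed point, setting dN/dt = 0 with N > 0 fixes P* = (prey growth rate)/(NP coefficient) — independent of the other coefficients.
With the change, P* = 2.3/0.029 = 79.3; it rises from 29.7.

P* ≈ 79.3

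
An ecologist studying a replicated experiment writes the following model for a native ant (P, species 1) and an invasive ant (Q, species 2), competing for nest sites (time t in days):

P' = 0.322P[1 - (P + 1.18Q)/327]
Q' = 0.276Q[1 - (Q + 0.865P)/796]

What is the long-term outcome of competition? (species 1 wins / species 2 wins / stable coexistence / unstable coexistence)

Compare the nullcline intercepts: K1/α12 = 327/1.18 = 277 < K2 = 796; K2/α21 = 796/0.865 = 920 > K1 = 327.
Since the inequalities point opposite ways, species 2 can invade but species 1 cannot.

species 2 excludes species 1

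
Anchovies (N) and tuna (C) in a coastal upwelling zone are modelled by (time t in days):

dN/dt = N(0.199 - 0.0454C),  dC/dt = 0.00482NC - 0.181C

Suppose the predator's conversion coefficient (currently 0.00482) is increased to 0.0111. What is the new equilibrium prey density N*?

N* ≈ 16.3

At the interior fixed point, setting dC/dt = 0 with C > 0 fixes N* = (predator death rate)/(NC coefficient) — independent of the other coefficients.
With the change, N* = 0.181/0.0111 = 16.3; it falls from 37.6.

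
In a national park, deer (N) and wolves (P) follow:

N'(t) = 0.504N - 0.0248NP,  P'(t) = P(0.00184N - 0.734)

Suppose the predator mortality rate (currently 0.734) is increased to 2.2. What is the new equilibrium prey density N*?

N* ≈ 1200

At the interior fixed point, setting dP/dt = 0 with P > 0 fixes N* = (predator death rate)/(NP coefficient) — independent of the other coefficients.
With the change, N* = 2.2/0.00184 = 1200; it rises from 399.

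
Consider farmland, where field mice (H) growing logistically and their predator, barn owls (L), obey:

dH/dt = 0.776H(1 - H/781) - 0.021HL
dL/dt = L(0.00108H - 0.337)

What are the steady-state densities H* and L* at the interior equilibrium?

From dL/dt = 0 with L > 0: 0.00108H* = 0.337, so H* = 312.
Substitute into dH/dt = 0: 0.776(1 - 312/781) = 0.021L*.
The bracket is 0.6, giving L* = 0.466/0.021 = 22.2.

H* ≈ 312, L* ≈ 22.2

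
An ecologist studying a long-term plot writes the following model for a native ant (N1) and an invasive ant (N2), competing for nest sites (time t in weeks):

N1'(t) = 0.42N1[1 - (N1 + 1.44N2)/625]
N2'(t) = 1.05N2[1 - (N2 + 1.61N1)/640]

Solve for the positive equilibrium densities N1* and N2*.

Setting both brackets to zero gives the nullclines N1 + 1.44N2 = 625 and 1.61N1 + N2 = 640.
Substituting N2 = 640 - 1.61N1 into the first: N1(1 - 1.44·1.61) = 625 - 1.44·640.
So N1* = -297/-1.32 = 225, and then N2* = 640 - 1.61·225 = 278.

N1* ≈ 225, N2* ≈ 278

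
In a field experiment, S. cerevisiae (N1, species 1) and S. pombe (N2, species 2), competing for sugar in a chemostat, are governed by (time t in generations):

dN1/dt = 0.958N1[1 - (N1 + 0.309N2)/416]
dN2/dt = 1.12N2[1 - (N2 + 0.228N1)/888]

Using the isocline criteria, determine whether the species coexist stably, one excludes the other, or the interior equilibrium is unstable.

Compare the nullcline intercepts: K1/α12 = 416/0.309 = 1350 > K2 = 888; K2/α21 = 888/0.228 = 3890 > K1 = 416.
Since both inequalities hold, each species can invade when rare, so the interior equilibrium is stable.

stable coexistence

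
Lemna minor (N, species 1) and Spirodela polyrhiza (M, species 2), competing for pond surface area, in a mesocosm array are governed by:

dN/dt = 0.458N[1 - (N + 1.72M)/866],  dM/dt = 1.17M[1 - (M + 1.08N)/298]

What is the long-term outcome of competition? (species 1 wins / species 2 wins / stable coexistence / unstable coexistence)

Compare the nullcline intercepts: K1/α12 = 866/1.72 = 503 > K2 = 298; K2/α21 = 298/1.08 = 276 < K1 = 866.
Since the inequalities point opposite ways, species 1 can invade but species 2 cannot.

species 1 excludes species 2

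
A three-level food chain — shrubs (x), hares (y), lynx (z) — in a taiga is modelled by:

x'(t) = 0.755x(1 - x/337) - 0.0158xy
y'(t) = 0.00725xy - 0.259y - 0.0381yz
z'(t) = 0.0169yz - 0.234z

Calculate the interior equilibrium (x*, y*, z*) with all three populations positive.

x* ≈ 239, y* ≈ 13.8, z* ≈ 38.7

From dz/dt = 0: 0.0169y* = 0.234, so y* = 13.8.
From dx/dt = 0: 0.755(1 - x*/337) = 0.0158·13.8, giving x* = 337·(1 - 0.29) = 239.
From dy/dt = 0: 0.00725·239 - 0.259 = 0.0381z*, so z* = 1.48/0.0381 = 38.7.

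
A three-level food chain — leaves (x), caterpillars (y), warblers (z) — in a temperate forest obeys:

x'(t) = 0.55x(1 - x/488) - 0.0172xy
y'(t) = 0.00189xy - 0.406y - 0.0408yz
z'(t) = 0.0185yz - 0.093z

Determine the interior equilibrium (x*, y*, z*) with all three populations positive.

x* ≈ 411, y* ≈ 5.03, z* ≈ 9.1

From dz/dt = 0: 0.0185y* = 0.093, so y* = 5.03.
From dx/dt = 0: 0.55(1 - x*/488) = 0.0172·5.03, giving x* = 488·(1 - 0.157) = 411.
From dy/dt = 0: 0.00189·411 - 0.406 = 0.0408z*, so z* = 0.371/0.0408 = 9.1.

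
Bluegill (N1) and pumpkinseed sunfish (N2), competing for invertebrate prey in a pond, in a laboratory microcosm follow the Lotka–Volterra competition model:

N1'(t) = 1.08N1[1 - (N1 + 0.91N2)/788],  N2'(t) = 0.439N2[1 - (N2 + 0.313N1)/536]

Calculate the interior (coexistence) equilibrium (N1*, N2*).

N1* ≈ 420, N2* ≈ 405

Setting both brackets to zero gives the nullclines N1 + 0.91N2 = 788 and 0.313N1 + N2 = 536.
Substituting N2 = 536 - 0.313N1 into the first: N1(1 - 0.91·0.313) = 788 - 0.91·536.
So N1* = 300/0.715 = 420, and then N2* = 536 - 0.313·420 = 405.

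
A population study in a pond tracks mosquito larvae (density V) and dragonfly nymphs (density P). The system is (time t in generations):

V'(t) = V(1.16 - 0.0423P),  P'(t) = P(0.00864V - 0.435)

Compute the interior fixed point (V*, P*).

Set dP/dt = 0 with P > 0: 0.00864V - 0.435 = 0, so V* = 0.435/0.00864 = 50.3.
Set dV/dt = 0 with V > 0: 1.16 - 0.0423P = 0, so P* = 1.16/0.0423 = 27.4.

V* ≈ 50.3, P* ≈ 27.4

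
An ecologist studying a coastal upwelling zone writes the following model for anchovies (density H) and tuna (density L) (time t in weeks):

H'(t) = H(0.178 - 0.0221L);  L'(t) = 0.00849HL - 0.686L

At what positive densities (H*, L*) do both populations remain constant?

Set dL/dt = 0 with L > 0: 0.00849H - 0.686 = 0, so H* = 0.686/0.00849 = 80.8.
Set dH/dt = 0 with H > 0: 0.178 - 0.0221L = 0, so L* = 0.178/0.0221 = 8.05.

H* ≈ 80.8, L* ≈ 8.05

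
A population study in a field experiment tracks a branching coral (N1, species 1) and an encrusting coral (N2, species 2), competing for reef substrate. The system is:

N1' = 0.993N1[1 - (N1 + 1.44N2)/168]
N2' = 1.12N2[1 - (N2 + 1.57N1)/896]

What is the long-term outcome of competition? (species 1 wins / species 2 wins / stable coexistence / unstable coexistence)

Compare the nullcline intercepts: K1/α12 = 168/1.44 = 117 < K2 = 896; K2/α21 = 896/1.57 = 571 > K1 = 168.
Since the inequalities point opposite ways, species 2 can invade but species 1 cannot.

species 2 excludes species 1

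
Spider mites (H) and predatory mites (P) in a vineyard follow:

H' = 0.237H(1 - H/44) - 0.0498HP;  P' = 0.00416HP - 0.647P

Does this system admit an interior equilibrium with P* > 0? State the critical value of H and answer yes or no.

The predator equation gives dP/dt > 0 only when H > 0.647/0.00416 = 156.
Without the predator, H → K = 44. Since 44 < 156, the predator cannot invade.

Threshold H = 156; K < 156, so no, the predator goes extinct.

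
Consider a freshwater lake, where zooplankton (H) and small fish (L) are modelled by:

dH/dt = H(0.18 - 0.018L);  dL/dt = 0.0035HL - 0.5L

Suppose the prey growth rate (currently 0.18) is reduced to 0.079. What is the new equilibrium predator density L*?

L* ≈ 4.39

At the interior fixed point, setting dH/dt = 0 with H > 0 fixes L* = (prey growth rate)/(HL coefficient) — independent of the other coefficients.
With the change, L* = 0.079/0.018 = 4.39; it falls from 10.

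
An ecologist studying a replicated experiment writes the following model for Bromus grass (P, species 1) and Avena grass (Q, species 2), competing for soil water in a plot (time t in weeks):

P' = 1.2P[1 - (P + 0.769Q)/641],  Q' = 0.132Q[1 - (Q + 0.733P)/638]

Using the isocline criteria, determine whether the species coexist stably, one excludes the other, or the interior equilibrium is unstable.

Compare the nullcline intercepts: K1/α12 = 641/0.769 = 834 > K2 = 638; K2/α21 = 638/0.733 = 870 > K1 = 641.
Since both inequalities hold, each species can invade when rare, so the interior equilibrium is stable.

stable coexistence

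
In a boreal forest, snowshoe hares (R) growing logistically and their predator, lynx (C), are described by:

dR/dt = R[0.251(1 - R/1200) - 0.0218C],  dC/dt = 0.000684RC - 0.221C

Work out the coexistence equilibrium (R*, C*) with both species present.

From dC/dt = 0 with C > 0: 0.000684R* = 0.221, so R* = 323.
Substitute into dR/dt = 0: 0.251(1 - 323/1200) = 0.0218C*.
The bracket is 0.731, giving C* = 0.183/0.0218 = 8.41.

R* ≈ 323, C* ≈ 8.41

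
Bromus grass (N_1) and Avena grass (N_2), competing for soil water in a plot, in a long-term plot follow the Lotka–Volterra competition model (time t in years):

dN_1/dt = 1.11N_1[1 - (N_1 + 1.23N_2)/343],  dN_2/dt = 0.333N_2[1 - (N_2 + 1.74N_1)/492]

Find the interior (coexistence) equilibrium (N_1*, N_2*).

Setting both brackets to zero gives the nullclines N_1 + 1.23N_2 = 343 and 1.74N_1 + N_2 = 492.
Substituting N_2 = 492 - 1.74N_1 into the first: N_1(1 - 1.23·1.74) = 343 - 1.23·492.
So N_1* = -262/-1.14 = 230, and then N_2* = 492 - 1.74·230 = 91.9.

N_1* ≈ 230, N_2* ≈ 91.9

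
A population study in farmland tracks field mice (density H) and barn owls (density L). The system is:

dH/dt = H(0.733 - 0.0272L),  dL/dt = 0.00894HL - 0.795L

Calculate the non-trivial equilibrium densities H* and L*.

Set dL/dt = 0 with L > 0: 0.00894H - 0.795 = 0, so H* = 0.795/0.00894 = 88.9.
Set dH/dt = 0 with H > 0: 0.733 - 0.0272L = 0, so L* = 0.733/0.0272 = 26.9.

H* ≈ 88.9, L* ≈ 26.9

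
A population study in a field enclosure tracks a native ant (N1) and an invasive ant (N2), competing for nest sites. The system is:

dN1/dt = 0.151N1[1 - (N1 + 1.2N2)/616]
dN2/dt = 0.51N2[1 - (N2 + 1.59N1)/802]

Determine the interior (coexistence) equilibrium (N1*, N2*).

N1* ≈ 381, N2* ≈ 195

Setting both brackets to zero gives the nullclines N1 + 1.2N2 = 616 and 1.59N1 + N2 = 802.
Substituting N2 = 802 - 1.59N1 into the first: N1(1 - 1.2·1.59) = 616 - 1.2·802.
So N1* = -346/-0.908 = 381, and then N2* = 802 - 1.59·381 = 195.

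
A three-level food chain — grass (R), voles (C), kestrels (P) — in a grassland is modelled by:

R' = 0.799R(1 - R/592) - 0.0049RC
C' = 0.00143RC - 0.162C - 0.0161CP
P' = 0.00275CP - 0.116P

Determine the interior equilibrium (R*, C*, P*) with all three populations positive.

From dP/dt = 0: 0.00275C* = 0.116, so C* = 42.2.
From dR/dt = 0: 0.799(1 - R*/592) = 0.0049·42.2, giving R* = 592·(1 - 0.259) = 439.
From dC/dt = 0: 0.00143·439 - 0.162 = 0.0161P*, so P* = 0.466/0.0161 = 28.9.

R* ≈ 439, C* ≈ 42.2, P* ≈ 28.9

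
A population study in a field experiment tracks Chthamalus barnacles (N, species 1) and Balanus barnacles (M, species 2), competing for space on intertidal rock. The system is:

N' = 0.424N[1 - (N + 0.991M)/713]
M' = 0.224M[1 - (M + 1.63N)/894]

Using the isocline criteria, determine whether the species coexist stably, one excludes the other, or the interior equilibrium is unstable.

unstable coexistence (outcome depends on initial conditions)

Compare the nullcline intercepts: K1/α12 = 713/0.991 = 719 < K2 = 894; K2/α21 = 894/1.63 = 548 < K1 = 713.
Since both are reversed, neither can invade when rare; the interior point is a saddle.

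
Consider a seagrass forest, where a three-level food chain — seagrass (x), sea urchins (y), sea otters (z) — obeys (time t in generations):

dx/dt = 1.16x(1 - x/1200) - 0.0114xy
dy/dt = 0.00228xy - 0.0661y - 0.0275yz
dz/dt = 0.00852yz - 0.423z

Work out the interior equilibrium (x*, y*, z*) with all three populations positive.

x* ≈ 614, y* ≈ 49.6, z* ≈ 48.5

From dz/dt = 0: 0.00852y* = 0.423, so y* = 49.6.
From dx/dt = 0: 1.16(1 - x*/1200) = 0.0114·49.6, giving x* = 1200·(1 - 0.488) = 614.
From dy/dt = 0: 0.00228·614 - 0.0661 = 0.0275z*, so z* = 1.33/0.0275 = 48.5.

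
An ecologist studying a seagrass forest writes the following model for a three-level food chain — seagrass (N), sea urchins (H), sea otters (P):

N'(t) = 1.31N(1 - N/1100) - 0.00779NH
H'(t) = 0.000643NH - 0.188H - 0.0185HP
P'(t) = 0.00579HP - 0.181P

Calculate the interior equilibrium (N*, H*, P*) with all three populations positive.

From dP/dt = 0: 0.00579H* = 0.181, so H* = 31.3.
From dN/dt = 0: 1.31(1 - N*/1100) = 0.00779·31.3, giving N* = 1100·(1 - 0.186) = 896.
From dH/dt = 0: 0.000643·896 - 0.188 = 0.0185P*, so P* = 0.388/0.0185 = 21.

N* ≈ 896, H* ≈ 31.3, P* ≈ 21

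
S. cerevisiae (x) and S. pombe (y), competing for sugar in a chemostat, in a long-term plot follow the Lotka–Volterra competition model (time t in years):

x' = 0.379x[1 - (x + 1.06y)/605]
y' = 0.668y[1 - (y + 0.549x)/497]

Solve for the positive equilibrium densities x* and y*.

Setting both brackets to zero gives the nullclines x + 1.06y = 605 and 0.549x + y = 497.
Substituting y = 497 - 0.549x into the first: x(1 - 1.06·0.549) = 605 - 1.06·497.
So x* = 78.2/0.418 = 187, and then y* = 497 - 0.549·187 = 394.

x* ≈ 187, y* ≈ 394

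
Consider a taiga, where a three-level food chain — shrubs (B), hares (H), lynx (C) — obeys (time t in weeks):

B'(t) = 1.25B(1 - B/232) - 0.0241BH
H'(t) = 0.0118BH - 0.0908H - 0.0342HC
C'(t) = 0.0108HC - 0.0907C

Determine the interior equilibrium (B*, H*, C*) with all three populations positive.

B* ≈ 194, H* ≈ 8.4, C* ≈ 64.4

From dC/dt = 0: 0.0108H* = 0.0907, so H* = 8.4.
From dB/dt = 0: 1.25(1 - B*/232) = 0.0241·8.4, giving B* = 232·(1 - 0.162) = 194.
From dH/dt = 0: 0.0118·194 - 0.0908 = 0.0342C*, so C* = 2.2/0.0342 = 64.4.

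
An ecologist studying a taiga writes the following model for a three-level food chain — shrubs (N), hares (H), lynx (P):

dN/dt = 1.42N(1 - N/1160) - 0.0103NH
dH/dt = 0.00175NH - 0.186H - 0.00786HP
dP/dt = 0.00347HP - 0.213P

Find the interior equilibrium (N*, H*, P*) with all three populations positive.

From dP/dt = 0: 0.00347H* = 0.213, so H* = 61.4.
From dN/dt = 0: 1.42(1 - N*/1160) = 0.0103·61.4, giving N* = 1160·(1 - 0.445) = 644.
From dH/dt = 0: 0.00175·644 - 0.186 = 0.00786P*, so P* = 0.94/0.00786 = 120.

N* ≈ 644, H* ≈ 61.4, P* ≈ 120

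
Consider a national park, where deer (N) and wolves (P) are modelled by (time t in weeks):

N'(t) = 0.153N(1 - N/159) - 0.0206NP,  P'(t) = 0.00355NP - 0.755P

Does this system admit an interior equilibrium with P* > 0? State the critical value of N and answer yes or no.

The predator equation gives dP/dt > 0 only when N > 0.755/0.00355 = 213.
Without the predator, N → K = 159. Since 159 < 213, the predator cannot invade.

Threshold N = 213; K < 213, so no, the predator goes extinct.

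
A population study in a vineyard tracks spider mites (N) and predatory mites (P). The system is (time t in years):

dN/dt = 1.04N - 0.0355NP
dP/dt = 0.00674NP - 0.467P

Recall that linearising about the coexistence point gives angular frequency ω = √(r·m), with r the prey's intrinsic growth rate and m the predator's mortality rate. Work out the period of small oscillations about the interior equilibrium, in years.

T ≈ 9.02 years

Here r = 1.04 and m = 0.467, so r·m = 0.486.
ω = √0.486 = 0.697 per year, hence T = 2π/ω ≈ 9.02 years.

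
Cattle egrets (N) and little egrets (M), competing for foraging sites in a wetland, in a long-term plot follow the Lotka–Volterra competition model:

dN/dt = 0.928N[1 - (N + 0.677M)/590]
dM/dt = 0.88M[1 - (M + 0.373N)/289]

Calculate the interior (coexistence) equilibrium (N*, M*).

Setting both brackets to zero gives the nullclines N + 0.677M = 590 and 0.373N + M = 289.
Substituting M = 289 - 0.373N into the first: N(1 - 0.677·0.373) = 590 - 0.677·289.
So N* = 394/0.747 = 528, and then M* = 289 - 0.373·528 = 92.2.

N* ≈ 528, M* ≈ 92.2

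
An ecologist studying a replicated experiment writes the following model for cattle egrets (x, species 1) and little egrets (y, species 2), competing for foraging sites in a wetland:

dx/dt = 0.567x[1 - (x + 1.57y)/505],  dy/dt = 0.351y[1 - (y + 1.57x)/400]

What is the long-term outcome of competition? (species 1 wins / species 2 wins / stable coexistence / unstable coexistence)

unstable coexistence (outcome depends on initial conditions)

Compare the nullcline intercepts: K1/α12 = 505/1.57 = 322 < K2 = 400; K2/α21 = 400/1.57 = 255 < K1 = 505.
Since both are reversed, neither can invade when rare; the interior point is a saddle.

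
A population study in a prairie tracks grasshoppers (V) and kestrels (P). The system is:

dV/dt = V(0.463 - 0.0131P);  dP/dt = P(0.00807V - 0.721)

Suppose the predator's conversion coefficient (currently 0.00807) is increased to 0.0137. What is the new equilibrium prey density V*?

V* ≈ 52.6

At the interior fixed point, setting dP/dt = 0 with P > 0 fixes V* = (predator death rate)/(VP coefficient) — independent of the other coefficients.
With the change, V* = 0.721/0.0137 = 52.6; it falls from 89.3.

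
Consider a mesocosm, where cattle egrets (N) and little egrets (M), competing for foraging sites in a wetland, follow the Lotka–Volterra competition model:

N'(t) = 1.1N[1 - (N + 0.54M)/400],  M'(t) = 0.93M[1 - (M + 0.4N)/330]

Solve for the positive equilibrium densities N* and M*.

Setting both brackets to zero gives the nullclines N + 0.54M = 400 and 0.4N + M = 330.
Substituting M = 330 - 0.4N into the first: N(1 - 0.54·0.4) = 400 - 0.54·330.
So N* = 222/0.784 = 283, and then M* = 330 - 0.4·283 = 217.

N* ≈ 283, M* ≈ 217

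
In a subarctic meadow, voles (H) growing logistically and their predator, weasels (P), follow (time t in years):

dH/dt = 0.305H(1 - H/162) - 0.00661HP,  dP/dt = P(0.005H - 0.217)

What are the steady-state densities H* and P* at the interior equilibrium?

From dP/dt = 0 with P > 0: 0.005H* = 0.217, so H* = 43.4.
Substitute into dH/dt = 0: 0.305(1 - 43.4/162) = 0.00661P*.
The bracket is 0.732, giving P* = 0.223/0.00661 = 33.8.

H* ≈ 43.4, P* ≈ 33.8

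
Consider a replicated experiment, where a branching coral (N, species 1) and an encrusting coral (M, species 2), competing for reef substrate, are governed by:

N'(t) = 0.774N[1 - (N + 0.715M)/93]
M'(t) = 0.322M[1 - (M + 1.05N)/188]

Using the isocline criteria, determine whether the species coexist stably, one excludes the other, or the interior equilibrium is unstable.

species 2 excludes species 1

Compare the nullcline intercepts: K1/α12 = 93/0.715 = 130 < K2 = 188; K2/α21 = 188/1.05 = 179 > K1 = 93.
Since the inequalities point opposite ways, species 2 can invade but species 1 cannot.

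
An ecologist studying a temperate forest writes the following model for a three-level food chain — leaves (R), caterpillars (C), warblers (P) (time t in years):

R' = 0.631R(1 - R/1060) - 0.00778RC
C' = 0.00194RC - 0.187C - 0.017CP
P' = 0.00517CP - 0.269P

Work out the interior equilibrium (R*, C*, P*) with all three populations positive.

R* ≈ 380, C* ≈ 52, P* ≈ 32.4

From dP/dt = 0: 0.00517C* = 0.269, so C* = 52.
From dR/dt = 0: 0.631(1 - R*/1060) = 0.00778·52, giving R* = 1060·(1 - 0.642) = 380.
From dC/dt = 0: 0.00194·380 - 0.187 = 0.017P*, so P* = 0.55/0.017 = 32.4.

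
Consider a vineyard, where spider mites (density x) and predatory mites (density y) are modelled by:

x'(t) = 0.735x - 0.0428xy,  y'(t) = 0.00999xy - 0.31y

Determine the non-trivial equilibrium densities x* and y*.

Set dy/dt = 0 with y > 0: 0.00999x - 0.31 = 0, so x* = 0.31/0.00999 = 31.
Set dx/dt = 0 with x > 0: 0.735 - 0.0428y = 0, so y* = 0.735/0.0428 = 17.2.

x* ≈ 31, y* ≈ 17.2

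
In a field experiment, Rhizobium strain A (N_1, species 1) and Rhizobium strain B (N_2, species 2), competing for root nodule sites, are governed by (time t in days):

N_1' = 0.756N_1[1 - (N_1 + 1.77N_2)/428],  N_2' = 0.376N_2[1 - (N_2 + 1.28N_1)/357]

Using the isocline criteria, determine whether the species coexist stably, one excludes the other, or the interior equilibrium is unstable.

unstable coexistence (outcome depends on initial conditions)

Compare the nullcline intercepts: K1/α12 = 428/1.77 = 242 < K2 = 357; K2/α21 = 357/1.28 = 279 < K1 = 428.
Since both are reversed, neither can invade when rare; the interior point is a saddle.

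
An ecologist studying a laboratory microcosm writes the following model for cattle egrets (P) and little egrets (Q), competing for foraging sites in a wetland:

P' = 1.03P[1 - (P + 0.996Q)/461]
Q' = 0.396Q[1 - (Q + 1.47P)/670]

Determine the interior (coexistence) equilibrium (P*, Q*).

P* ≈ 445, Q* ≈ 16.5

Setting both brackets to zero gives the nullclines P + 0.996Q = 461 and 1.47P + Q = 670.
Substituting Q = 670 - 1.47P into the first: P(1 - 0.996·1.47) = 461 - 0.996·670.
So P* = -206/-0.464 = 445, and then Q* = 670 - 1.47·445 = 16.5.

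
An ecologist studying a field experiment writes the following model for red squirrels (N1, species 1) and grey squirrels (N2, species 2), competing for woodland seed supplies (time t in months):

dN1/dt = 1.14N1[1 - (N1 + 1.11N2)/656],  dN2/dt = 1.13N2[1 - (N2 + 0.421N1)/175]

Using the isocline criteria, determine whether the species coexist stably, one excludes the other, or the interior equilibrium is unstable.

Compare the nullcline intercepts: K1/α12 = 656/1.11 = 591 > K2 = 175; K2/α21 = 175/0.421 = 416 < K1 = 656.
Since the inequalities point opposite ways, species 1 can invade but species 2 cannot.

species 1 excludes species 2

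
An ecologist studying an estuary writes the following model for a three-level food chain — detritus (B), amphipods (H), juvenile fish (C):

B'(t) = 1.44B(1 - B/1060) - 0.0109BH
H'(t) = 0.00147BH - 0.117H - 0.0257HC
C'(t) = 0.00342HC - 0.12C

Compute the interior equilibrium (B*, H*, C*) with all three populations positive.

B* ≈ 778, H* ≈ 35.1, C* ≈ 40

From dC/dt = 0: 0.00342H* = 0.12, so H* = 35.1.
From dB/dt = 0: 1.44(1 - B*/1060) = 0.0109·35.1, giving B* = 1060·(1 - 0.266) = 778.
From dH/dt = 0: 0.00147·778 - 0.117 = 0.0257C*, so C* = 1.03/0.0257 = 40.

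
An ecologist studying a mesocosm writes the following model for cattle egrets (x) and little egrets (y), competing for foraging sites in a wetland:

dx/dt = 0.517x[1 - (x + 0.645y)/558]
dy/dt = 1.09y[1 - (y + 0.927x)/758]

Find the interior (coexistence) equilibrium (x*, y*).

x* ≈ 172, y* ≈ 599

Setting both brackets to zero gives the nullclines x + 0.645y = 558 and 0.927x + y = 758.
Substituting y = 758 - 0.927x into the first: x(1 - 0.645·0.927) = 558 - 0.645·758.
So x* = 69.1/0.402 = 172, and then y* = 758 - 0.927·172 = 599.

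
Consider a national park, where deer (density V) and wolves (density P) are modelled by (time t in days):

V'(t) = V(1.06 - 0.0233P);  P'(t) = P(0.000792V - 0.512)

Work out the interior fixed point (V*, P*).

Set dP/dt = 0 with P > 0: 0.000792V - 0.512 = 0, so V* = 0.512/0.000792 = 646.
Set dV/dt = 0 with V > 0: 1.06 - 0.0233P = 0, so P* = 1.06/0.0233 = 45.5.

V* ≈ 646, P* ≈ 45.5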